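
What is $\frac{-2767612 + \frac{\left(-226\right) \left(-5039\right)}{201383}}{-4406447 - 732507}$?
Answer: $\frac{278674434291}{517448986691} \approx 0.53855$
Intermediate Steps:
$\frac{-2767612 + \frac{\left(-226\right) \left(-5039\right)}{201383}}{-4406447 - 732507} = \frac{-2767612 + 1138814 \cdot \frac{1}{201383}}{-5138954} = \left(-2767612 + \frac{1138814}{201383}\right) \left(- \frac{1}{5138954}\right) = \left(- \frac{557348868582}{201383}\right) \left(- \frac{1}{5138954}\right) = \frac{278674434291}{517448986691}$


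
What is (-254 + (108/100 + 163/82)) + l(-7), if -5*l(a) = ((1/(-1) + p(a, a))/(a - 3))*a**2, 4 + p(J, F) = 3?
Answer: -518429/2050 ≈ -252.89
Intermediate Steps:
p(J, F) = -1 (p(J, F) = -4 + 3 = -1)
l(a) = 2*a**2/(5*(-3 + a)) (l(a) = -(1/(-1) - 1)/(a - 3)*a**2/5 = -(-1 - 1)/(-3 + a)*a**2/5 = --2/(-3 + a)*a**2/5 = -(-2/(-3 + a))*a**2/5 = -(-2)*a**2/(5*(-3 + a)) = 2*a**2/(5*(-3 + a)))
(-254 + (108/100 + 163/82)) + l(-7) = (-254 + (108/100 + 163/82)) + (2/5)*(-7)**2/(-3 - 7) = (-254 + (108*(1/100) + 163*(1/82))) + (2/5)*49/(-10) = (-254 + (27/25 + 163/82)) + (2/5)*49*(-1/10) = (-254 + 6289/2050) - 49/25 = -514411/2050 - 49/25 = -518429/2050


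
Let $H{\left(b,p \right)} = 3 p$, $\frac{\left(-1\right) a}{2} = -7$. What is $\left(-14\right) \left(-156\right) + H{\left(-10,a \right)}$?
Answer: $2226$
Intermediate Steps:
$a = 14$ ($a = \left(-2\right) \left(-7\right) = 14$)
$\left(-14\right) \left(-156\right) + H{\left(-10,a \right)} = \left(-14\right) \left(-156\right) + 3 \cdot 14 = 2184 + 42 = 2226$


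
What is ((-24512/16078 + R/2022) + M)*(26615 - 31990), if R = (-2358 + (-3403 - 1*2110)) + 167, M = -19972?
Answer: 290902827849000/2709143 ≈ 1.0738e+8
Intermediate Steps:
R = -7704 (R = (-2358 + (-3403 - 2110)) + 167 = (-2358 - 5513) + 167 = -7871 + 167 = -7704)
((-24512/16078 + R/2022) + M)*(26615 - 31990) = ((-24512/16078 - 7704/2022) - 19972)*(26615 - 31990) = ((-24512*1/16078 - 7704*1/2022) - 19972)*(-5375) = ((-12256/8039 - 1284/337) - 19972)*(-5375) = (-14452348/2709143 - 19972)*(-5375) = -54121456344/2709143*(-5375) = 290902827849000/2709143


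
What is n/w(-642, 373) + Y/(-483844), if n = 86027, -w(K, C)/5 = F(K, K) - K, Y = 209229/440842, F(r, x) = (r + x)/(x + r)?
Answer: -18349452810828731/685755502623320 ≈ -26.758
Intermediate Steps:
F(r, x) = 1 (F(r, x) = (r + x)/(r + x) = 1)
Y = 209229/440842 (Y = 209229*(1/440842) = 209229/440842 ≈ 0.47461)
w(K, C) = -5 + 5*K (w(K, C) = -5*(1 - K) = -5 + 5*K)
n/w(-642, 373) + Y/(-483844) = 86027/(-5 + 5*(-642)) + (209229/440842)/(-483844) = 86027/(-5 - 3210) + (209229/440842)*(-1/483844) = 86027/(-3215) - 209229/213298756648 = 86027*(-1/3215) - 209229/213298756648 = -86027/3215 - 209229/213298756648 = -18349452810828731/685755502623320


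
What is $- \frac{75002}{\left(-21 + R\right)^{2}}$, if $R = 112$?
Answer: $- \frac{75002}{8281} \approx -9.0571$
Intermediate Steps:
$- \frac{75002}{\left(-21 + R\right)^{2}} = - \frac{75002}{\left(-21 + 112\right)^{2}} = - \frac{75002}{91^{2}} = - \frac{75002}{8281}$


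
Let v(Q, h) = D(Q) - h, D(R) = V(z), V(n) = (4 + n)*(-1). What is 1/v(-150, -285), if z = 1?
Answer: 1/280 ≈ 0.0035714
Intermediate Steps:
V(n) = -4 - n
D(R) = -5 (D(R) = -4 - 1*1 = -4 - 1 = -5)
v(Q, h) = -5 - h
1/v(-150, -285) = 1/(-5 - 1*(-285)) = 1/(-5 + 285) = 1/280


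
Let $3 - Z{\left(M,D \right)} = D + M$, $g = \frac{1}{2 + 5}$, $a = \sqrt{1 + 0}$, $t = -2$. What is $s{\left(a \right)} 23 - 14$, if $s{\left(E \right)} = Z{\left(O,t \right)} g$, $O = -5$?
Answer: $\frac{132}{7} \approx 18.857$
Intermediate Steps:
$a = 1$ ($a = \sqrt{1} = 1$)
$g = \frac{1}{7} \approx 0.14286$
$Z{\left(M,D \right)} = 3 - D - M$ ($Z{\left(M,D \right)} = 3 - \left(D + M\right) = 3 - D - M$)
$s{\left(E \right)} = \frac{10}{7}$ ($s{\left(E \right)} = \left(3 - -2 - -5\right) \frac{1}{7} = \left(3 + 2 + 5\right) \frac{1}{7} = 10 \cdot \frac{1}{7} = \frac{10}{7}$)
$s{\left(a \right)} 23 - 14 = \frac{10}{7} \cdot 23 - 14 = \frac{230}{7} - 14 = \frac{132}{7}$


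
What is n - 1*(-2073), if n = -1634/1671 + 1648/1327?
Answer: 4597290931/2217417 ≈ 2073.3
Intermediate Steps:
n = 585490/2217417 (n = -1634*1/1671 + 1648*(1/1327) = -1634/1671 + 1648/1327 = 585490/2217417 ≈ 0.26404)
n - 1*(-2073) = 585490/2217417 - 1*(-2073) = 585490/2217417 + 2073 = 4597290931/2217417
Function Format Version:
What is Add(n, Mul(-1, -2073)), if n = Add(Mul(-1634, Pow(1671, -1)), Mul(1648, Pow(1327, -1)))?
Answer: Rational(4597290931, 2217417) ≈ 2073.3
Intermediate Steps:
n = Rational(585490, 2217417) (n = Add(Mul(-1634, Rational(1, 1671)), Mul(1648, Rational(1, 1327))) = Add(Rational(-1634, 1671), Rational(1648, 1327)) = Rational(585490, 2217417) ≈ 0.26404)
Add(n, Mul(-1, -2073)) = Add(Rational(585490, 2217417), Mul(-1, -2073)) = Add(Rational(585490, 2217417), 2073) = Rational(4597290931, 2217417)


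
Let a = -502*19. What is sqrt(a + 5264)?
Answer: I*sqrt(4274) ≈ 65.376*I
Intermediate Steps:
a = -9538
sqrt(a + 5264) = sqrt(-9538 + 5264) = sqrt(-4274) = I*sqrt(4274)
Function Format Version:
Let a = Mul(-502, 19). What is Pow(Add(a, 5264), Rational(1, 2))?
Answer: Mul(I, Pow(4274, Rational(1, 2))) ≈ Mul(65.376, I)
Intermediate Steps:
a = -9538
Pow(Add(a, 5264), Rational(1, 2)) = Pow(Add(-9538, 5264), Rational(1, 2)) = Pow(-4274, Rational(1, 2)) = Mul(I, Pow(4274, Rational(1, 2)))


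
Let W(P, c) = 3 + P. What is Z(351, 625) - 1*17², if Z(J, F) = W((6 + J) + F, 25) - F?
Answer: 71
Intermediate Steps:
Z(J, F) = 9 + J (Z(J, F) = (3 + ((6 + J) + F)) - F = (3 + (6 + F + J)) - F = (9 + F + J) - F = 9 + J)
Z(351, 625) - 1*17² = (9 + 351) - 1*17² = 360 - 1*289 = 360 - 289 = 71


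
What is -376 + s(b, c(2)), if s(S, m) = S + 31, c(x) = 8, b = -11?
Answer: -356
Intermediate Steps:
s(S, m) = 31 + S
-376 + s(b, c(2)) = -376 + (31 - 11) = -376 + 20 = -356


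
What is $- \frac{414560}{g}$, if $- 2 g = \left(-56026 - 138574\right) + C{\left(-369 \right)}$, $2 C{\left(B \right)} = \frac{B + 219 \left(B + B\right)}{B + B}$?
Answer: $- \frac{3316480}{777961} \approx -4.263$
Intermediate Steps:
$C{\left(B \right)} = \frac{439}{4}$ ($C{\left(B \right)} = \frac{\left(B + 219 \left(B + B\right)\right) \frac{1}{B + B}}{2} = \frac{\left(B + 219 \cdot 2 B\right) \frac{1}{2 B}}{2} = \frac{\left(B + 438 B\right) \frac{1}{2 B}}{2} = \frac{439 B \frac{1}{2 B}}{2} = \frac{1}{2} \cdot \frac{439}{2} = \frac{439}{4}$)
$g = \frac{777961}{8}$ ($g = - \frac{\left(-56026 - 138574\right) + \frac{439}{4}}{2} = - \frac{-194600 + \frac{439}{4}}{2} = \left(- \frac{1}{2}\right) \left(- \frac{777961}{4}\right) = \frac{777961}{8} \approx 97245.0$)
$- \frac{414560}{g} = - \frac{414560}{\frac{777961}{8}} = \left(-414560\right) \frac{8}{777961} = - \frac{3316480}{777961}$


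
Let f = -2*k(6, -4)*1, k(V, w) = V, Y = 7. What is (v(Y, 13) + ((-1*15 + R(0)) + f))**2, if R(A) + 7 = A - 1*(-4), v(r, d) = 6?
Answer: 576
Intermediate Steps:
R(A) = -3 + A (R(A) = -7 + (A - 1*(-4)) = -7 + (A + 4) = -7 + (4 + A) = -3 + A)
f = -12 (f = -2*6*1 = -12*1 = -12)
(v(Y, 13) + ((-1*15 + R(0)) + f))**2 = (6 + ((-1*15 + (-3 + 0)) - 12))**2 = (6 + ((-15 - 3) - 12))**2 = (6 + (-18 - 12))**2 = (6 - 30)**2 = (-24)**2 = 576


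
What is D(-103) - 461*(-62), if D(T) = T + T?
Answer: 28376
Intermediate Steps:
D(T) = 2*T
D(-103) - 461*(-62) = 2*(-103) - 461*(-62) = -206 + 28582 = 28376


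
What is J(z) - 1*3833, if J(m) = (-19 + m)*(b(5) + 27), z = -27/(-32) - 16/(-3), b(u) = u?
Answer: -12730/3 ≈ -4243.3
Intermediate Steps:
z = 593/96 (z = -27*(-1/32) - 16*(-1/3) = 27/32 + 16/3 = 593/96 ≈ 6.1771)
J(m) = -608 + 32*m (J(m) = (-19 + m)*(5 + 27) = (-19 + m)*32 = -608 + 32*m)
J(z) - 1*3833 = (-608 + 32*(593/96)) - 1*3833 = (-608 + 593/3) - 3833 = -1231/3 - 3833 = -12730/3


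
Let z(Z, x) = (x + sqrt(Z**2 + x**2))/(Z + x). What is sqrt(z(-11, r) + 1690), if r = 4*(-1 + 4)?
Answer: sqrt(1702 + sqrt(265)) ≈ 41.452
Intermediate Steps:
r = 12 (r = 4*3 = 12)
z(Z, x) = (x + sqrt(Z**2 + x**2))/(Z + x)
sqrt(z(-11, r) + 1690) = sqrt((12 + sqrt((-11)**2 + 12**2))/(-11 + 12) + 1690) = sqrt((12 + sqrt(121 + 144))/1 + 1690) = sqrt(1*(12 + sqrt(265)) + 1690) = sqrt((12 + sqrt(265)) + 1690) = sqrt(1702 + sqrt(265))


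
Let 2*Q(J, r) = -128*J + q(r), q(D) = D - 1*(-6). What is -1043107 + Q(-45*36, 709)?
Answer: -1878139/2 ≈ -9.3907e+5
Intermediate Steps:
q(D) = 6 + D (q(D) = D + 6 = 6 + D)
Q(J, r) = 3 + r/2 - 64*J (Q(J, r) = (-128*J + (6 + r))/2 = (6 + r - 128*J)/2 = 3 + r/2 - 64*J)
-1043107 + Q(-45*36, 709) = -1043107 + (3 + (½)*709 - (-2880)*36) = -1043107 + (3 + 709/2 - 64*(-1620)) = -1043107 + (3 + 709/2 + 103680) = -1043107 + 208075/2 = -1878139/2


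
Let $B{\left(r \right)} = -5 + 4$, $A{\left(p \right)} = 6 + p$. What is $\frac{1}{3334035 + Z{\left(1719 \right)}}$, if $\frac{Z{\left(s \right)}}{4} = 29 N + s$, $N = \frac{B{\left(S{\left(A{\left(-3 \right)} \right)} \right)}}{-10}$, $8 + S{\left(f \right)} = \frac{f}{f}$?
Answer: $\frac{5}{16704613} \approx 2.9932 \cdot 10^{-7}$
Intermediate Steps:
$S{\left(f \right)} = -7$ ($S{\left(f \right)} = -8 + \frac{f}{f} = -8 + 1 = -7$)
$B{\left(r \right)} = -1$
$N = \frac{1}{10}$ ($N = - \frac{1}{-10} = \left(-1\right) \left(- \frac{1}{10}\right) = \frac{1}{10} \approx 0.1$)
$Z{\left(s \right)} = \frac{58}{5} + 4 s$ ($Z{\left(s \right)} = 4 \left(29 \cdot \frac{1}{10} + s\right) = 4 \left(\frac{29}{10} + s\right) = \frac{58}{5} + 4 s$)
$\frac{1}{3334035 + Z{\left(1719 \right)}} = \frac{1}{3334035 + \left(\frac{58}{5} + 4 \cdot 1719\right)} = \frac{1}{3334035 + \left(\frac{58}{5} + 6876\right)} = \frac{1}{3334035 + \frac{34438}{5}} = \frac{1}{\frac{16704613}{5}} = \frac{5}{16704613}$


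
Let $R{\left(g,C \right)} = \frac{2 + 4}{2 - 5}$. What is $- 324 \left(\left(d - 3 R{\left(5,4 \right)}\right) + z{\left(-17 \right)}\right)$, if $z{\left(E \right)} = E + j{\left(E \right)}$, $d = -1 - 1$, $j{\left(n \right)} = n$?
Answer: $9720$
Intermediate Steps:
$R{\left(g,C \right)} = -2$ ($R{\left(g,C \right)} = \frac{6}{-3} = 6 \left(- \frac{1}{3}\right) = -2$)
$d = -2$
$z{\left(E \right)} = 2 E$ ($z{\left(E \right)} = E + E = 2 E$)
$- 324 \left(\left(d - 3 R{\left(5,4 \right)}\right) + z{\left(-17 \right)}\right) = - 324 \left(\left(-2 - -6\right) + 2 \left(-17\right)\right) = - 324 \left(\left(-2 + 6\right) - 34\right) = - 324 \left(4 - 34\right) = \left(-324\right) \left(-30\right) = 9720$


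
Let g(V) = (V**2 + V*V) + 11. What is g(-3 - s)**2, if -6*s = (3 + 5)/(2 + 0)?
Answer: 38809/81 ≈ 479.12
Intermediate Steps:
s = -2/3 (s = -(3 + 5)/(6*(2 + 0)) = -4/(3*2) = -1/6*4 = -2/3 ≈ -0.66667)
g(V) = 11 + 2*V**2 (g(V) = (V**2 + V**2) + 11 = 2*V**2 + 11 = 11 + 2*V**2)
g(-3 - s)**2 = (11 + 2*(-3 - 1*(-2/3))**2)**2 = (11 + 2*(-3 + 2/3)**2)**2 = (11 + 2*(-7/3)**2)**2 = (11 + 2*(49/9))**2 = (11 + 98/9)**2 = (197/9)**2 = 38809/81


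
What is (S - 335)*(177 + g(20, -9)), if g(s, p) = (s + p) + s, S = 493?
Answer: 32864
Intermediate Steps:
g(s, p) = p + 2*s (g(s, p) = (p + s) + s = p + 2*s)
(S - 335)*(177 + g(20, -9)) = (493 - 335)*(177 + (-9 + 2*20)) = 158*(177 + (-9 + 40)) = 158*(177 + 31) = 158*208 = 32864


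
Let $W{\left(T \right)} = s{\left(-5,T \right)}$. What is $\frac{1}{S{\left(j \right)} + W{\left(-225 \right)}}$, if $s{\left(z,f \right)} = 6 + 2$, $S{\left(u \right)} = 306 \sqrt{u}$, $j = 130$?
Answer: $- \frac{1}{1521577} + \frac{153 \sqrt{130}}{6086308} \approx 0.00028596$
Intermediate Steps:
$s{\left(z,f \right)} = 8$
$W{\left(T \right)} = 8$
$\frac{1}{S{\left(j \right)} + W{\left(-225 \right)}} = \frac{1}{306 \sqrt{130} + 8} = \frac{1}{8 + 306 \sqrt{130}}$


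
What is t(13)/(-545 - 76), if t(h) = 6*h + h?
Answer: -91/621 ≈ -0.14654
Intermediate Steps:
t(h) = 7*h
t(13)/(-545 - 76) = (7*13)/(-545 - 76) = 91/(-621) = 91*(-1/621) = -91/621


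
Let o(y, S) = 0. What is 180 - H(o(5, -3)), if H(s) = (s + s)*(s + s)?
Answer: 180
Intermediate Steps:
H(s) = 4*s² (H(s) = (2*s)*(2*s) = 4*s²)
180 - H(o(5, -3)) = 180 - 4*0² = 180 - 4*0 = 180 - 1*0 = 180 + 0 = 180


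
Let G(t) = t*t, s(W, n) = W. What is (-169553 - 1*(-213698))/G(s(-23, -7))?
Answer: 44145/529 ≈ 83.450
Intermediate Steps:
G(t) = t²
(-169553 - 1*(-213698))/G(s(-23, -7)) = (-169553 - 1*(-213698))/((-23)²) = (-169553 + 213698)/529 = 44145*(1/529) = 44145/529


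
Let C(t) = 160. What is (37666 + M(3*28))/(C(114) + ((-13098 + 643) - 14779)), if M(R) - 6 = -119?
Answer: -37553/27074 ≈ -1.3871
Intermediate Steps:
M(R) = -113 (M(R) = 6 - 119 = -113)
(37666 + M(3*28))/(C(114) + ((-13098 + 643) - 14779)) = (37666 - 113)/(160 + ((-13098 + 643) - 14779)) = 37553/(160 + (-12455 - 14779)) = 37553/(160 - 27234) = 37553/(-27074) = 37553*(-1/27074) = -37553/27074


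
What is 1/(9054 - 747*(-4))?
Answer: 1/12042 ≈ 8.3043e-5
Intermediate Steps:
1/(9054 - 747*(-4)) = 1/(9054 + 2988) = 1/12042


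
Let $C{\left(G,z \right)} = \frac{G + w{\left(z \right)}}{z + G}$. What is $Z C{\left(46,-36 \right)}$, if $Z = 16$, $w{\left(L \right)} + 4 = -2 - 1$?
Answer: $\frac{312}{5} \approx 62.4$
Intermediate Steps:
$w{\left(L \right)} = -7$ ($w{\left(L \right)} = -4 - 3 = -7$)
$C{\left(G,z \right)} = \frac{-7 + G}{G + z}$ ($C{\left(G,z \right)} = \frac{G - 7}{z + G} = \frac{-7 + G}{G + z}$)
$Z C{\left(46,-36 \right)} = 16 \frac{-7 + 46}{46 - 36} = 16 \cdot \frac{1}{10} \cdot 39 = 16 \cdot \frac{39}{10} = \frac{312}{5}$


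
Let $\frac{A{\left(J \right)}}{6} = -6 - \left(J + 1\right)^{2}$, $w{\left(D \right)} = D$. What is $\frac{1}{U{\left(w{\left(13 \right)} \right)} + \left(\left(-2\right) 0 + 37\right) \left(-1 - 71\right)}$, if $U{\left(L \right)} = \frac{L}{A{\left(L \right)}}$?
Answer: $- \frac{1212}{3228781} \approx -0.00037537$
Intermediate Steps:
$A{\left(J \right)} = -36 - 6 \left(1 + J\right)^{2}$ ($A{\left(J \right)} = 6 \left(-6 - \left(J + 1\right)^{2}\right) = 6 \left(-6 - \left(1 + J\right)^{2}\right) = -36 - 6 \left(1 + J\right)^{2}$)
$U{\left(L \right)} = \frac{L}{-36 - 6 \left(1 + L\right)^{2}}$
$\frac{1}{U{\left(w{\left(13 \right)} \right)} + \left(\left(-2\right) 0 + 37\right) \left(-1 - 71\right)} = \frac{1}{\left(-1\right) 13 \frac{1}{36 + 6 \left(1 + 13\right)^{2}} + \left(\left(-2\right) 0 + 37\right) \left(-1 - 71\right)} = \frac{1}{\left(-1\right) 13 \frac{1}{36 + 6 \cdot 14^{2}} + \left(0 + 37\right) \left(-72\right)} = \frac{1}{\left(-1\right) 13 \frac{1}{36 + 6 \cdot 196} + 37 \left(-72\right)} = \frac{1}{\left(-1\right) 13 \frac{1}{36 + 1176} - 2664} = \frac{1}{\left(-1\right) 13 \cdot \frac{1}{1212} - 2664} = \frac{1}{- \frac{13}{1212} - 2664} = \frac{1}{- \frac{3228781}{1212}} = - \frac{1212}{3228781}$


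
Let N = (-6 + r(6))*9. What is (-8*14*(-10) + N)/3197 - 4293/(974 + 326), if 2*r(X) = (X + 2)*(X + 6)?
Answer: -11777321/4156100 ≈ -2.8337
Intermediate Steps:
r(X) = (2 + X)*(6 + X)/2 (r(X) = ((X + 2)*(X + 6))/2 = ((2 + X)*(6 + X))/2 = (2 + X)*(6 + X)/2)
N = 378 (N = (-6 + (6 + (½)*6² + 4*6))*9 = (-6 + (6 + (½)*36 + 24))*9 = (-6 + (6 + 18 + 24))*9 = (-6 + 48)*9 = 42*9 = 378)
(-8*14*(-10) + N)/3197 - 4293/(974 + 326) = (-8*14*(-10) + 378)/3197 - 4293/(974 + 326) = (-112*(-10) + 378)*(1/3197) - 4293/1300 = (1120 + 378)*(1/3197) - 4293*1/1300 = 1498*(1/3197) - 4293/1300 = 1498/3197 - 4293/1300 = -11777321/4156100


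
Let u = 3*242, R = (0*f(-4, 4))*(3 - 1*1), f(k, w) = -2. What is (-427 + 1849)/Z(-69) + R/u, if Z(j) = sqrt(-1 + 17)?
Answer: 711/2 ≈ 355.50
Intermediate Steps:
Z(j) = 4 (Z(j) = sqrt(16) = 4)
R = 0 (R = (0*(-2))*(3 - 1*1) = 0*(3 - 1) = 0*2 = 0)
u = 726
(-427 + 1849)/Z(-69) + R/u = (-427 + 1849)/4 + 0/726 = 1422*(1/4) + 0*(1/726) = 711/2 + 0 = 711/2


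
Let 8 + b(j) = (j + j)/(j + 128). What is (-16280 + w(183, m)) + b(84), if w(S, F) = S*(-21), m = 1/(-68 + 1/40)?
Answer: -1066901/53 ≈ -20130.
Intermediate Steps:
b(j) = -8 + 2*j/(128 + j) (b(j) = -8 + (j + j)/(j + 128) = -8 + (2*j)/(128 + j) = -8 + 2*j/(128 + j))
m = -40/2719 (m = 1/(-68 + 1/40) = 1/(-2719/40) = -40/2719 ≈ -0.014711)
w(S, F) = -21*S
(-16280 + w(183, m)) + b(84) = (-16280 - 21*183) + 2*(-512 - 3*84)/(128 + 84) = (-16280 - 3843) + 2*(-512 - 252)/212 = -20123 + 2*(1/212)*(-764) = -20123 - 382/53 = -1066901/53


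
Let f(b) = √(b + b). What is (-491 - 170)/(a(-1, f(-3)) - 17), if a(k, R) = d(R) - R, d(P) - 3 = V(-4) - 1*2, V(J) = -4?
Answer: 6610/203 - 661*I*√6/406 ≈ 32.562 - 3.988*I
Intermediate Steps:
f(b) = √2*√b (f(b) = √(2*b) = √2*√b)
d(P) = -3 (d(P) = 3 + (-4 - 1*2) = 3 + (-4 - 2) = 3 - 6 = -3)
a(k, R) = -3 - R
(-491 - 170)/(a(-1, f(-3)) - 17) = (-491 - 170)/((-3 - √2*√(-3)) - 17) = -661/((-3 - √2*I*√3) - 17) = -661/((-3 - I*√6) - 17) = -661/(-20 - I*√6)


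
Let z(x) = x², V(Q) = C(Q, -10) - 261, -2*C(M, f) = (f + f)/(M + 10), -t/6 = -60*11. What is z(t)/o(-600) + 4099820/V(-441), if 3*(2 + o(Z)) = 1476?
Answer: 89835469580/5512549 ≈ 16297.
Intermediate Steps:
t = 3960 (t = -(-360)*11 = -6*(-660) = 3960)
o(Z) = 490 (o(Z) = -2 + (⅓)*1476 = -2 + 492 = 490)
C(M, f) = -f/(10 + M) (C(M, f) = -(f + f)/(2*(M + 10)) = -2*f/(2*(10 + M)) = -f/(10 + M))
V(Q) = -261 + 10/(10 + Q) (V(Q) = -1*(-10)/(10 + Q) - 261 = 10/(10 + Q) - 261 = -261 + 10/(10 + Q))
z(t)/o(-600) + 4099820/V(-441) = 3960²/490 + 4099820/(((-2600 - 261*(-441))/(10 - 441))) = 15681600*(1/490) + 4099820/(((-2600 + 115101)/(-431))) = 1568160/49 + 4099820/((-1/431*112501)) = 1568160/49 + 4099820/(-112501/431) = 1568160/49 + 4099820*(-431/112501) = 1568160/49 - 1767022420/112501 = 89835469580/5512549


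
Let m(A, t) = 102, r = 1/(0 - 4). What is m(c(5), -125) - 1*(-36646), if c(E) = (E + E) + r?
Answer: 36748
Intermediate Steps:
r = -1/4 (r = 1/(-4) = -1/4 ≈ -0.25000)
c(E) = -1/4 + 2*E (c(E) = (E + E) - 1/4 = 2*E - 1/4 = -1/4 + 2*E)
m(c(5), -125) - 1*(-36646) = 102 - 1*(-36646) = 102 + 36646 = 36748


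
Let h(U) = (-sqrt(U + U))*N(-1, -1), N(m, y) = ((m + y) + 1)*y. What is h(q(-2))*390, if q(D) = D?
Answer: -780*I ≈ -780.0*I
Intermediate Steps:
N(m, y) = y*(1 + m + y) (N(m, y) = (1 + m + y)*y = y*(1 + m + y))
h(U) = -sqrt(2)*sqrt(U) (h(U) = (-sqrt(U + U))*(-(1 - 1 - 1)) = (-sqrt(2*U))*(-1*(-1)) = -sqrt(2)*sqrt(U)*1 = -sqrt(2)*sqrt(U))
h(q(-2))*390 = -sqrt(2)*sqrt(-2)*390 = -sqrt(2)*I*sqrt(2)*390 = -2*I*390 = -780*I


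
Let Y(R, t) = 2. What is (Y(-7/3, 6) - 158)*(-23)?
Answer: 3588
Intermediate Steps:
(Y(-7/3, 6) - 158)*(-23) = (2 - 158)*(-23) = -156*(-23) = 3588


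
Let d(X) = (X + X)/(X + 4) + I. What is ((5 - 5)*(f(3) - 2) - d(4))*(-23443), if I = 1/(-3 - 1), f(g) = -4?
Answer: 70329/4 ≈ 17582.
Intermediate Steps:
I = -1/4 (I = 1/(-4) = -1/4 ≈ -0.25000)
d(X) = -1/4 + 2*X/(4 + X) (d(X) = (X + X)/(X + 4) - 1/4 = (2*X)/(4 + X) - 1/4 = 2*X/(4 + X) - 1/4 = -1/4 + 2*X/(4 + X))
((5 - 5)*(f(3) - 2) - d(4))*(-23443) = ((5 - 5)*(-4 - 2) - (-4 + 7*4)/(4*(4 + 4)))*(-23443) = (0*(-6) - (-4 + 28)/(4*8))*(-23443) = (0 - 24/(4*8))*(-23443) = (0 - 1*3/4)*(-23443) = (0 - 3/4)*(-23443) = -3/4*(-23443) = 70329/4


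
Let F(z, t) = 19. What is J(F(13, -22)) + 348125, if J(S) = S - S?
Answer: 348125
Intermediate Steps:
J(S) = 0
J(F(13, -22)) + 348125 = 0 + 348125 = 348125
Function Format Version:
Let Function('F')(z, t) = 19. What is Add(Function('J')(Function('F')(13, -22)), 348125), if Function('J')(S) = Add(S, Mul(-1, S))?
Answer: 348125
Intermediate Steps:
Function('J')(S) = 0
Add(Function('J')(Function('F')(13, -22)), 348125) = Add(0, 348125) = 348125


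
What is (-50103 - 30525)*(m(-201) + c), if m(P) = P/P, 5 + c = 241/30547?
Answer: 9832342716/30547 ≈ 3.2188e+5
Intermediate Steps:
c = -152494/30547 (c = -5 + 241/30547 = -152494/30547 ≈ -4.9921)
m(P) = 1
(-50103 - 30525)*(m(-201) + c) = (-50103 - 30525)*(1 - 152494/30547) = -80628*(-121947/30547) = 9832342716/30547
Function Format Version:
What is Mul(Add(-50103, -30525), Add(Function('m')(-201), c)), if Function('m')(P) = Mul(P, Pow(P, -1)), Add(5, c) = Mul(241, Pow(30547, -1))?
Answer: Rational(9832342716, 30547) ≈ 3.2188e+5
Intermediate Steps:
c = Rational(-152494, 30547) (c = Add(-5, Mul(241, Pow(30547, -1))) = Add(-5, Mul(241, Rational(1, 30547))) = Add(-5, Rational(241, 30547)) = Rational(-152494, 30547) ≈ -4.9921)
Function('m')(P) = 1
Mul(Add(-50103, -30525), Add(Function('m')(-201), c)) = Mul(Add(-50103, -30525), Add(1, Rational(-152494, 30547))) = Mul(-80628, Rational(-121947, 30547)) = Rational(9832342716, 30547)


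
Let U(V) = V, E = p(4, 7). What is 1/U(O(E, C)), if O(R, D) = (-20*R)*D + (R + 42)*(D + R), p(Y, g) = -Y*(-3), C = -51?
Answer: 1/10134 ≈ 9.8678e-5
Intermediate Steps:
p(Y, g) = 3*Y
E = 12 (E = 3*4 = 12)
O(R, D) = (42 + R)*(D + R) - 20*D*R (O(R, D) = -20*D*R + (42 + R)*(D + R) = (42 + R)*(D + R) - 20*D*R)
1/U(O(E, C)) = 1/(12² + 42*(-51) + 42*12 - 19*(-51)*12) = 1/(144 - 2142 + 504 + 11628) = 1/10134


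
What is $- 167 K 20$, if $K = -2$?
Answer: $6680$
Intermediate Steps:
$- 167 K 20 = \left(-167\right) \left(-2\right) 20 = 334 \cdot 20 = 6680$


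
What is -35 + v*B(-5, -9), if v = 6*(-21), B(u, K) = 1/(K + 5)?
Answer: -7/2 ≈ -3.5000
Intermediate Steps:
B(u, K) = 1/(5 + K)
v = -126
-35 + v*B(-5, -9) = -35 - 126/(5 - 9) = -35 - 126/(-4) = -35 - 126*(-¼) = -35 + 63/2 = -7/2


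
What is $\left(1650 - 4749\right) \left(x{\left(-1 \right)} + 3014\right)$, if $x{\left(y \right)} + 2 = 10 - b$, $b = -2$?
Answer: $-9371376$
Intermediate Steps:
$x{\left(y \right)} = 10$ ($x{\left(y \right)} = -2 + \left(10 - -2\right) = -2 + \left(10 + 2\right) = -2 + 12 = 10$)
$\left(1650 - 4749\right) \left(x{\left(-1 \right)} + 3014\right) = \left(1650 - 4749\right) \left(10 + 3014\right) = \left(-3099\right) 3024 = -9371376$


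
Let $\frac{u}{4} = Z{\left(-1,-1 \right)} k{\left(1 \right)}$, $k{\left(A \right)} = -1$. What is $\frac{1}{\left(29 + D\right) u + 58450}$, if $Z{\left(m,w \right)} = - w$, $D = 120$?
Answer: $\frac{1}{57854} \approx 1.7285 \cdot 10^{-5}$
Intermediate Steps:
$u = -4$ ($u = 4 \left(-1\right) \left(-1\right) \left(-1\right) = 4 \cdot 1 \left(-1\right) = 4 \left(-1\right) = -4$)
$\frac{1}{\left(29 + D\right) u + 58450} = \frac{1}{\left(29 + 120\right) \left(-4\right) + 58450} = \frac{1}{149 \left(-4\right) + 58450} = \frac{1}{-596 + 58450} = \frac{1}{57854}$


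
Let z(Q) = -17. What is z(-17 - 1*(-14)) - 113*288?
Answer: -32561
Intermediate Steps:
z(-17 - 1*(-14)) - 113*288 = -17 - 113*288 = -17 - 32544 = -32561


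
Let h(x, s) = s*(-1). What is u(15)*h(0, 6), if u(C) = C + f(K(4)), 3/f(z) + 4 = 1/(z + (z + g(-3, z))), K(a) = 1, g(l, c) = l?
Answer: -432/5 ≈ -86.400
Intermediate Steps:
f(z) = 3/(-4 + 1/(-3 + 2*z)) (f(z) = 3/(-4 + 1/(z + (z - 3))) = 3/(-4 + 1/(z + (-3 + z))) = 3/(-4 + 1/(-3 + 2*z)))
h(x, s) = -s
u(C) = -3/5 + C (u(C) = C + 3*(3 - 2*1)/(-13 + 8*1) = C + 3*(3 - 2)/(-13 + 8) = C + 3*1/(-5) = C + 3*(-1/5)*1 = C - 3/5 = -3/5 + C)
u(15)*h(0, 6) = (-3/5 + 15)*(-1*6) = (72/5)*(-6) = -432/5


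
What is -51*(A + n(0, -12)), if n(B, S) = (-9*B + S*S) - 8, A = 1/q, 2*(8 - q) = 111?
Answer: -658818/95 ≈ -6934.9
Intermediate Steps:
q = -95/2 (q = 8 - ½*111 = 8 - 111/2 = -95/2 ≈ -47.500)
A = -2/95 (A = 1/(-95/2) = -2/95 ≈ -0.021053)
n(B, S) = -8 + S² - 9*B (n(B, S) = (-9*B + S²) - 8 = (S² - 9*B) - 8 = -8 + S² - 9*B)
-51*(A + n(0, -12)) = -51*(-2/95 + (-8 + (-12)² - 9*0)) = -51*(-2/95 + (-8 + 144 + 0)) = -51*(-2/95 + 136) = -51*12918/95 = -658818/95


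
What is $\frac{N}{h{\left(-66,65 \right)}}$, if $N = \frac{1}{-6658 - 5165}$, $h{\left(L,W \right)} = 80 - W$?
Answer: $- \frac{1}{177345} \approx -5.6387 \cdot 10^{-6}$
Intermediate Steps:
$N = - \frac{1}{11823}$ ($N = \frac{1}{-11823} = - \frac{1}{11823} \approx -8.4581 \cdot 10^{-5}$)
$\frac{N}{h{\left(-66,65 \right)}} = - \frac{1}{11823 \left(80 - 65\right)} = - \frac{1}{11823 \cdot 15} = \left(- \frac{1}{11823}\right) \frac{1}{15} = - \frac{1}{177345}$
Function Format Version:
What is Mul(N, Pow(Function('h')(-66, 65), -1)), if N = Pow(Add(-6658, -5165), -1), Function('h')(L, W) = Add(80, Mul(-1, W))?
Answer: Rational(-1, 177345) ≈ -5.6387e-6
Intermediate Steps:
N = Rational(-1, 11823) (N = Pow(-11823, -1) = Rational(-1, 11823) ≈ -8.4581e-5)
Mul(N, Pow(Function('h')(-66, 65), -1)) = Mul(Rational(-1, 11823), Pow(Add(80, Mul(-1, 65)), -1)) = Mul(Rational(-1, 11823), Pow(Add(80, -65), -1)) = Mul(Rational(-1, 11823), Pow(15, -1)) = Mul(Rational(-1, 11823), Rational(1, 15)) = Rational(-1, 177345)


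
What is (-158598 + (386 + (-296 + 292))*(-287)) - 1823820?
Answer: -2092052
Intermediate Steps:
(-158598 + (386 + (-296 + 292))*(-287)) - 1823820 = (-158598 + (386 - 4)*(-287)) - 1823820 = (-158598 + 382*(-287)) - 1823820 = (-158598 - 109634) - 1823820 = -268232 - 1823820 = -2092052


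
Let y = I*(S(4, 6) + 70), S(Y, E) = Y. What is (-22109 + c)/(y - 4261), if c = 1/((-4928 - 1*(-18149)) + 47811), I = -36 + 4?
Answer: 1349356487/404581128 ≈ 3.3352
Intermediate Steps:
I = -32
y = -2368 (y = -32*(4 + 70) = -32*74 = -2368)
c = 1/61032 (c = 1/((-4928 + 18149) + 47811) = 1/(13221 + 47811) = 1/61032 ≈ 1.6385e-5)
(-22109 + c)/(y - 4261) = (-22109 + 1/61032)/(-2368 - 4261) = -1349356487/61032/(-6629) = -1349356487/61032*(-1/6629) = 1349356487/404581128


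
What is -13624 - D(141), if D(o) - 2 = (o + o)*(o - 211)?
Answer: 6114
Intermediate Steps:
D(o) = 2 + 2*o*(-211 + o) (D(o) = 2 + (o + o)*(o - 211) = 2 + (2*o)*(-211 + o) = 2 + 2*o*(-211 + o))
-13624 - D(141) = -13624 - (2 - 422*141 + 2*141**2) = -13624 - (2 - 59502 + 2*19881) = -13624 - (2 - 59502 + 39762) = -13624 - 1*(-19738) = -13624 + 19738 = 6114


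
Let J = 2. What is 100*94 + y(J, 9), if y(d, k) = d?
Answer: 9402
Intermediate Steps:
100*94 + y(J, 9) = 100*94 + 2 = 9400 + 2 = 9402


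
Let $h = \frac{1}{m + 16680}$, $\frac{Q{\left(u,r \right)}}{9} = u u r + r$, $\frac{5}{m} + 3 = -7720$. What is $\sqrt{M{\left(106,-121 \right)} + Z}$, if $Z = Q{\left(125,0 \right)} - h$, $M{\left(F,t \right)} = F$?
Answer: $\frac{\sqrt{1759015831448480745}}{128819635} \approx 10.296$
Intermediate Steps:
$m = - \frac{5}{7723}$ ($m = \frac{5}{-3 - 7720} = \frac{5}{-7723} = 5 \left(- \frac{1}{7723}\right) = - \frac{5}{7723} \approx -0.00064742$)
$Q{\left(u,r \right)} = 9 r + 9 r u^{2}$ ($Q{\left(u,r \right)} = 9 \left(u u r + r\right) = 9 \left(u^{2} r + r\right) = 9 \left(r u^{2} + r\right) = 9 \left(r + r u^{2}\right) = 9 r + 9 r u^{2}$)
$h = \frac{7723}{128819635}$ ($h = \frac{1}{- \frac{5}{7723} + 16680} = \frac{1}{\frac{128819635}{7723}} = \frac{7723}{128819635} \approx 5.9952 \cdot 10^{-5}$)
$Z = - \frac{7723}{128819635}$ ($Z = 9 \cdot 0 \left(1 + 125^{2}\right) - \frac{7723}{128819635} = 9 \cdot 0 \left(1 + 15625\right) - \frac{7723}{128819635} = 9 \cdot 0 \cdot 15626 - \frac{7723}{128819635} = 0 - \frac{7723}{128819635} = - \frac{7723}{128819635} \approx -5.9952 \cdot 10^{-5}$)
$\sqrt{M{\left(106,-121 \right)} + Z} = \sqrt{106 - \frac{7723}{128819635}} = \sqrt{\frac{13654873587}{128819635}} = \frac{\sqrt{1759015831448480745}}{128819635}$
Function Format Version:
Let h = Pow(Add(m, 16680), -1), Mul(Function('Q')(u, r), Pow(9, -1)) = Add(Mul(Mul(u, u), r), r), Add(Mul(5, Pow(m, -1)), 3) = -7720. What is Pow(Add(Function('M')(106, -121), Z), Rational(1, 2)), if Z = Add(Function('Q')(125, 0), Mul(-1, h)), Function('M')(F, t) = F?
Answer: Mul(Rational(1, 128819635), Pow(1759015831448480745, Rational(1, 2))) ≈ 10.296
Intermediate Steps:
m = Rational(-5, 7723) (m = Mul(5, Pow(Add(-3, -7720), -1)) = Mul(5, Pow(-7723, -1)) = Mul(5, Rational(-1, 7723)) = Rational(-5, 7723) ≈ -0.00064742)
Function('Q')(u, r) = Add(Mul(9, r), Mul(9, r, Pow(u, 2))) (Function('Q')(u, r) = Mul(9, Add(Mul(Mul(u, u), r), r)) = Mul(9, Add(Mul(Pow(u, 2), r), r)) = Mul(9, Add(Mul(r, Pow(u, 2)), r)) = Mul(9, Add(r, Mul(r, Pow(u, 2)))) = Add(Mul(9, r), Mul(9, r, Pow(u, 2))))
h = Rational(7723, 128819635) (h = Pow(Add(Rational(-5, 7723), 16680), -1) = Pow(Rational(128819635, 7723), -1) = Rational(7723, 128819635) ≈ 5.9952e-5)
Z = Rational(-7723, 128819635) (Z = Add(Mul(9, 0, Add(1, Pow(125, 2))), Mul(-1, Rational(7723, 128819635))) = Add(Mul(9, 0, Add(1, 15625)), Rational(-7723, 128819635)) = Add(Mul(9, 0, 15626), Rational(-7723, 128819635)) = Add(0, Rational(-7723, 128819635)) = Rational(-7723, 128819635) ≈ -5.9952e-5)
Pow(Add(Function('M')(106, -121), Z), Rational(1, 2)) = Pow(Add(106, Rational(-7723, 128819635)), Rational(1, 2)) = Pow(Rational(13654873587, 128819635), Rational(1, 2)) = Mul(Rational(1, 128819635), Pow(1759015831448480745, Rational(1, 2)))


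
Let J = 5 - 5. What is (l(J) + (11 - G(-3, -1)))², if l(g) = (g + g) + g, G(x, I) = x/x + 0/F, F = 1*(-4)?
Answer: 100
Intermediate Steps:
F = -4
G(x, I) = 1 (G(x, I) = x/x + 0/(-4) = 1 + 0*(-¼) = 1 + 0 = 1)
J = 0
l(g) = 3*g (l(g) = 2*g + g = 3*g)
(l(J) + (11 - G(-3, -1)))² = (3*0 + (11 - 1*1))² = (0 + (11 - 1))² = (0 + 10)² = 10² = 100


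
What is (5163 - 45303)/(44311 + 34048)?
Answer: -40140/78359 ≈ -0.51226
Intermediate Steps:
(5163 - 45303)/(44311 + 34048) = -40140/78359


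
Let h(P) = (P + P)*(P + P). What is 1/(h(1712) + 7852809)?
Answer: 1/19576585 ≈ 5.1081e-8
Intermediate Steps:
h(P) = 4*P² (h(P) = (2*P)*(2*P) = 4*P²)
1/(h(1712) + 7852809) = 1/(4*1712² + 7852809) = 1/(4*2930944 + 7852809) = 1/(11723776 + 7852809) = 1/19576585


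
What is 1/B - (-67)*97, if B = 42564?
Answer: 276623437/42564 ≈ 6499.0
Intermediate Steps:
1/B - (-67)*97 = 1/42564 - (-67)*97 = 1/42564 - 1*(-6499) = 1/42564 + 6499 = 276623437/42564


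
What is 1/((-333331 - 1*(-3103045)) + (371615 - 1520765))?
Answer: 1/1620564 ≈ 6.1707e-7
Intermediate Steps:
1/((-333331 - 1*(-3103045)) + (371615 - 1520765)) = 1/((-333331 + 3103045) - 1149150) = 1/(2769714 - 1149150) = 1/1620564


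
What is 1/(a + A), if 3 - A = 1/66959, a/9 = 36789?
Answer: 66959/22170392735 ≈ 3.0202e-6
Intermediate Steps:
a = 331101 (a = 9*36789 = 331101)
A = 200876/66959 (A = 3 - 1/66959 = 200876/66959 ≈ 3.0000)
1/(a + A) = 1/(331101 + 200876/66959) = 1/(22170392735/66959) = 66959/22170392735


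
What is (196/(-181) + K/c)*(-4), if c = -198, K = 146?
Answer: 130468/17919 ≈ 7.2810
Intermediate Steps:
(196/(-181) + K/c)*(-4) = (196/(-181) + 146/(-198))*(-4) = (196*(-1/181) + 146*(-1/198))*(-4) = (-196/181 - 73/99)*(-4) = -32617/17919*(-4) = 130468/17919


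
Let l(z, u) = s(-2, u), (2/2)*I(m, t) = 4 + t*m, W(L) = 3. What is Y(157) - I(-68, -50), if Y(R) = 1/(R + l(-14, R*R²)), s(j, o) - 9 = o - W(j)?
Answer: -13173670623/3870056 ≈ -3404.0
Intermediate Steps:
s(j, o) = 6 + o (s(j, o) = 9 + (o - 1*3) = 9 + (o - 3) = 9 + (-3 + o) = 6 + o)
I(m, t) = 4 + m*t (I(m, t) = 4 + t*m = 4 + m*t)
l(z, u) = 6 + u
Y(R) = 1/(6 + R + R³) (Y(R) = 1/(R + (6 + R*R²)) = 1/(R + (6 + R³)) = 1/(6 + R + R³))
Y(157) - I(-68, -50) = 1/(6 + 157 + 157³) - (4 - 68*(-50)) = 1/(6 + 157 + 3869893) - (4 + 3400) = 1/3870056 - 1*3404 = 1/3870056 - 3404 = -13173670623/3870056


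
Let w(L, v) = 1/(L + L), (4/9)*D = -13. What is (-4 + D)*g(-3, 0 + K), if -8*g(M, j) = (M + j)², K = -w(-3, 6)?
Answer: 38437/1152 ≈ 33.365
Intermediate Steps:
D = -117/4 (D = (9/4)*(-13) = -117/4 ≈ -29.250)
w(L, v) = 1/(2*L)
K = ⅙ (K = -1/(2*(-3)) = -(-1)/(2*3) = -1*(-⅙) = ⅙ ≈ 0.16667)
g(M, j) = -(M + j)²/8
(-4 + D)*g(-3, 0 + K) = (-4 - 117/4)*(-(-3 + (0 + ⅙))²/8) = -(-133)*(-3 + ⅙)²/32 = -(-133)*(-17/6)²/32 = -(-133)*289/(32*36) = -133/4*(-289/288) = 38437/1152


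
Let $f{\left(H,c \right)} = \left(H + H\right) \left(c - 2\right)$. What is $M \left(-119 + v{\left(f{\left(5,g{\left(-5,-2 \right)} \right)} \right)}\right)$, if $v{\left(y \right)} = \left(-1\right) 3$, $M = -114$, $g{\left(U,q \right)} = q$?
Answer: $13908$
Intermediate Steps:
$f{\left(H,c \right)} = 2 H \left(-2 + c\right)$
$v{\left(y \right)} = -3$
$M \left(-119 + v{\left(f{\left(5,g{\left(-5,-2 \right)} \right)} \right)}\right) = - 114 \left(-119 - 3\right) = \left(-114\right) \left(-122\right) = 13908$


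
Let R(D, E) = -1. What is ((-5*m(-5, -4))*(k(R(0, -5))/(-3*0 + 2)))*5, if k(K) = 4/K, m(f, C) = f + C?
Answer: -450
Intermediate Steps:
m(f, C) = C + f
((-5*m(-5, -4))*(k(R(0, -5))/(-3*0 + 2)))*5 = ((-5*(-4 - 5))*((4/(-1))/(-3*0 + 2)))*5 = ((-5*(-9))*((4*(-1))/(0 + 2)))*5 = (45*(-4/2))*5 = (45*(-4*1/2))*5 = (45*(-2))*5 = -90*5 = -450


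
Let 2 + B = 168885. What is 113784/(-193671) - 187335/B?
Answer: -18499180019/10902579831 ≈ -1.6968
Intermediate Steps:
B = 168883 (B = -2 + 168885 = 168883)
113784/(-193671) - 187335/B = 113784/(-193671) - 187335/168883 = 113784*(-1/193671) - 187335*1/168883 = -37928/64557 - 187335/168883 = -18499180019/10902579831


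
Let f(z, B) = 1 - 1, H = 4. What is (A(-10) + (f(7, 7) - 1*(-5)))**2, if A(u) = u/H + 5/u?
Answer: 4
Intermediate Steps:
f(z, B) = 0
A(u) = 5/u + u/4 (A(u) = u/4 + 5/u = 5/u + u/4)
(A(-10) + (f(7, 7) - 1*(-5)))**2 = ((5/(-10) + (1/4)*(-10)) + (0 - 1*(-5)))**2 = ((5*(-1/10) - 5/2) + (0 + 5))**2 = ((-1/2 - 5/2) + 5)**2 = (-3 + 5)**2 = 2**2 = 4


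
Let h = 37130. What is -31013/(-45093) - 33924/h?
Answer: -189111121/837151545 ≈ -0.22590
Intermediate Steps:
-31013/(-45093) - 33924/h = -31013/(-45093) - 33924/37130 = -31013*(-1/45093) - 33924*1/37130 = 31013/45093 - 16962/18565 = -189111121/837151545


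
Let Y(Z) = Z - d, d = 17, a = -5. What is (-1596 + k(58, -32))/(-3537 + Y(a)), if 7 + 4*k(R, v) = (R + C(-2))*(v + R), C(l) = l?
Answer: 4935/14236 ≈ 0.34666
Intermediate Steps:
k(R, v) = -7/4 + (-2 + R)*(R + v)/4 (k(R, v) = -7/4 + ((R - 2)*(v + R))/4 = -7/4 + ((-2 + R)*(R + v))/4 = -7/4 + (-2 + R)*(R + v)/4)
Y(Z) = -17 + Z (Y(Z) = Z - 1*17 = Z - 17 = -17 + Z)
(-1596 + k(58, -32))/(-3537 + Y(a)) = (-1596 + (-7/4 - ½*58 - ½*(-32) + (¼)*58² + (¼)*58*(-32)))/(-3537 + (-17 - 5)) = (-1596 + (-7/4 - 29 + 16 + (¼)*3364 - 464))/(-3537 - 22) = (-1596 + (-7/4 - 29 + 16 + 841 - 464))/(-3559) = (-1596 + 1449/4)*(-1/3559) = -4935/4*(-1/3559) = 4935/14236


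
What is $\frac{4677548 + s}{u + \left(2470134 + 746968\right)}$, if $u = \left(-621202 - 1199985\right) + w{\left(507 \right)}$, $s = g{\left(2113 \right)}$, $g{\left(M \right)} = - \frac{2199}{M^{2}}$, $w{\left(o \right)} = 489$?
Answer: $\frac{20884171304213}{6234621290676} \approx 3.3497$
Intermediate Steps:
$g{\left(M \right)} = - \frac{2199}{M^{2}}$
$s = - \frac{2199}{4464769} \approx -0.00049252$
$u = -1820698$ ($u = \left(-621202 - 1199985\right) + 489 = -1821187 + 489 = -1820698$)
$\frac{4677548 + s}{u + \left(2470134 + 746968\right)} = \frac{4677548 - \frac{2199}{4464769}}{-1820698 + \left(2470134 + 746968\right)} = \frac{20884171304213}{4464769 \left(-1820698 + 3217102\right)} = \frac{20884171304213}{4464769 \cdot 1396404} = \frac{20884171304213}{4464769} \cdot \frac{1}{1396404} = \frac{20884171304213}{6234621290676}$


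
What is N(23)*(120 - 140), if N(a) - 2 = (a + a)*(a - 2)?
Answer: -19360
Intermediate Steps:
N(a) = 2 + 2*a*(-2 + a) (N(a) = 2 + (a + a)*(a - 2) = 2 + (2*a)*(-2 + a) = 2 + 2*a*(-2 + a))
N(23)*(120 - 140) = (2 - 4*23 + 2*23²)*(120 - 140) = (2 - 92 + 2*529)*(-20) = (2 - 92 + 1058)*(-20) = 968*(-20) = -19360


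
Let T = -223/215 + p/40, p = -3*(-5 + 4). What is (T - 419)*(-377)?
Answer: 54464059/344 ≈ 1.5833e+5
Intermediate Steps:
p = 3 (p = -3*(-1) = 3)
T = -331/344 (T = -223/215 + 3/40 = -331/344 ≈ -0.96221)
(T - 419)*(-377) = (-331/344 - 419)*(-377) = -144467/344*(-377) = 54464059/344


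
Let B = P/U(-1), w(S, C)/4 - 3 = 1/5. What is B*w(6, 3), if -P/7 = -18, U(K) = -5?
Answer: -8064/25 ≈ -322.56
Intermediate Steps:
w(S, C) = 64/5 (w(S, C) = 12 + 4/5 = 12 + 4*(⅕) = 12 + ⅘ = 64/5)
P = 126 (P = -7*(-18) = 126)
B = -126/5 (B = 126/(-5) = 126*(-⅕) = -126/5 ≈ -25.200)
B*w(6, 3) = -126/5*64/5 = -8064/25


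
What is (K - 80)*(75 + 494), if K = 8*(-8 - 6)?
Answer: -109248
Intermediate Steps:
K = -112 (K = 8*(-14) = -112)
(K - 80)*(75 + 494) = (-112 - 80)*(75 + 494) = -192*569 = -109248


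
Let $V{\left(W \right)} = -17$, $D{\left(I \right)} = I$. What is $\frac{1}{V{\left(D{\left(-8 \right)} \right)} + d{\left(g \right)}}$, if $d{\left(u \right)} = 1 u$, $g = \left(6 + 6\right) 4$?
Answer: $\frac{1}{31} \approx 0.032258$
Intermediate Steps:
$g = 48$ ($g = 12 \cdot 4 = 48$)
$d{\left(u \right)} = u$
$\frac{1}{V{\left(D{\left(-8 \right)} \right)} + d{\left(g \right)}} = \frac{1}{-17 + 48} = \frac{1}{31}$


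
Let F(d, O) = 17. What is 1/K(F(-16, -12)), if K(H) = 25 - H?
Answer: 1/8 ≈ 0.12500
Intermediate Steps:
1/K(F(-16, -12)) = 1/(25 - 1*17) = 1/(25 - 17) = 1/8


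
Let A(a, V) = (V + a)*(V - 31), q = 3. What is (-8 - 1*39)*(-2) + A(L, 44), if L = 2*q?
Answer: 744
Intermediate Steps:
L = 6 (L = 2*3 = 6)
A(a, V) = (-31 + V)*(V + a) (A(a, V) = (V + a)*(-31 + V) = (-31 + V)*(V + a))
(-8 - 1*39)*(-2) + A(L, 44) = (-8 - 1*39)*(-2) + (44² - 31*44 - 31*6 + 44*6) = (-8 - 39)*(-2) + (1936 - 1364 - 186 + 264) = -47*(-2) + 650 = 94 + 650 = 744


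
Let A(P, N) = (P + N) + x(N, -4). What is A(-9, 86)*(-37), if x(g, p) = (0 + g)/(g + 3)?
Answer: -256743/89 ≈ -2884.8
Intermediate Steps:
x(g, p) = g/(3 + g)
A(P, N) = N + P + N/(3 + N) (A(P, N) = (P + N) + N/(3 + N) = (N + P) + N/(3 + N) = N + P + N/(3 + N))
A(-9, 86)*(-37) = ((86 + (3 + 86)*(86 - 9))/(3 + 86))*(-37) = ((86 + 89*77)/89)*(-37) = ((86 + 6853)/89)*(-37) = ((1/89)*6939)*(-37) = (6939/89)*(-37) = -256743/89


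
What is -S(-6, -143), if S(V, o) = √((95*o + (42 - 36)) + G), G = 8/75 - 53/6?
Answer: -I*√12228954/30 ≈ -116.57*I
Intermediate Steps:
G = -1309/150 (G = 8*(1/75) - 53*⅙ = 8/75 - 53/6 = -1309/150 ≈ -8.7267)
S(V, o) = √(-409/150 + 95*o) (S(V, o) = √((95*o + (42 - 36)) - 1309/150) = √((95*o + 6) - 1309/150) = √((6 + 95*o) - 1309/150) = √(-409/150 + 95*o))
-S(-6, -143) = -√(-2454 + 85500*(-143))/30 = -√(-2454 - 12226500)/30 = -√(-12228954)/30 = -I*√12228954/30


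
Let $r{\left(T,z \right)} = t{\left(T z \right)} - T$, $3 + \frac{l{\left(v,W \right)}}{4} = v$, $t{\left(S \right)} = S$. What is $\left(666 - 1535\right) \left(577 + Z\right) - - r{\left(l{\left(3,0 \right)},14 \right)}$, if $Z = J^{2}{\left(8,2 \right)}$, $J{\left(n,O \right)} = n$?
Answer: $-557029$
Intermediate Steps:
$l{\left(v,W \right)} = -12 + 4 v$
$r{\left(T,z \right)} = - T + T z$ ($r{\left(T,z \right)} = T z - T = - T + T z$)
$Z = 64$ ($Z = 8^{2} = 64$)
$\left(666 - 1535\right) \left(577 + Z\right) - - r{\left(l{\left(3,0 \right)},14 \right)} = \left(666 - 1535\right) \left(577 + 64\right) - - \left(-12 + 4 \cdot 3\right) \left(-1 + 14\right) = \left(-869\right) 641 - - \left(-12 + 12\right) 13 = -557029 - - 0 \cdot 13 = -557029 - \left(-1\right) 0 = -557029 - 0 = -557029 + 0 = -557029$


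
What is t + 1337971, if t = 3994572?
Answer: 5332543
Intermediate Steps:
t + 1337971 = 3994572 + 1337971 = 5332543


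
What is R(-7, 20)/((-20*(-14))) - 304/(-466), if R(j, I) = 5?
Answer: 8745/13048 ≈ 0.67022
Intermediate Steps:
R(-7, 20)/((-20*(-14))) - 304/(-466) = 5/((-20*(-14))) - 304/(-466) = 5/280 - 304*(-1/466) = 5*(1/280) + 152/233 = 1/56 + 152/233 = 8745/13048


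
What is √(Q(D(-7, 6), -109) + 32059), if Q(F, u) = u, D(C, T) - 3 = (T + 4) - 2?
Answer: 15*√142 ≈ 178.75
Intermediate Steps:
D(C, T) = 5 + T (D(C, T) = 3 + ((T + 4) - 2) = 3 + ((4 + T) - 2) = 3 + (2 + T) = 5 + T)
√(Q(D(-7, 6), -109) + 32059) = √(-109 + 32059) = √31950 = 15*√142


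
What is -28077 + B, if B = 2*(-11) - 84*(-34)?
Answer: -25243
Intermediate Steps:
B = 2834 (B = -22 + 2856 = 2834)
-28077 + B = -28077 + 2834 = -25243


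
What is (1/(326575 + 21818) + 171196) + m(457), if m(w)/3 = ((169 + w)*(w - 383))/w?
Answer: 27305490901249/159215601 ≈ 1.7150e+5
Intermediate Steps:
m(w) = 3*(-383 + w)*(169 + w)/w (m(w) = 3*(((169 + w)*(w - 383))/w) = 3*(((169 + w)*(-383 + w))/w) = 3*(((-383 + w)*(169 + w))/w) = 3*((-383 + w)*(169 + w)/w) = 3*(-383 + w)*(169 + w)/w)
(1/(326575 + 21818) + 171196) + m(457) = (1/(326575 + 21818) + 171196) + (-642 - 194181/457 + 3*457) = (1/348393 + 171196) + (-642 - 194181*1/457 + 1371) = (1/348393 + 171196) + (-642 - 194181/457 + 1371) = 59643488029/348393 + 138972/457 = 27305490901249/159215601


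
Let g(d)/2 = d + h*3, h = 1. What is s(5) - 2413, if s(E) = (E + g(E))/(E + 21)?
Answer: -62717/26 ≈ -2412.2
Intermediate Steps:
g(d) = 6 + 2*d (g(d) = 2*(d + 1*3) = 2*(d + 3) = 2*(3 + d) = 6 + 2*d)
s(E) = (6 + 3*E)/(21 + E) (s(E) = (E + (6 + 2*E))/(E + 21) = (6 + 3*E)/(21 + E))
s(5) - 2413 = 3*(2 + 5)/(21 + 5) - 2413 = 3*7/26 - 2413 = 3*(1/26)*7 - 2413 = 21/26 - 2413 = -62717/26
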